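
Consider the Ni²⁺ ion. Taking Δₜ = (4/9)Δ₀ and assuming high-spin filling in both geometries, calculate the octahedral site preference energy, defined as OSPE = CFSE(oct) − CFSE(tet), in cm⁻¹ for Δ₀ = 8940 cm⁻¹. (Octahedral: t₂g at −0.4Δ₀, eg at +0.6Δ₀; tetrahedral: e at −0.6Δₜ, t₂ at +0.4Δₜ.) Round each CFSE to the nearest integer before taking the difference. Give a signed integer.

-7549

Ni is in group 10, so Ni²⁺ is d⁸ (10 − 2 = 8).
In an octahedral site d⁸ (HS) is t₂g⁶ eg², giving CFSE(oct) = -1.2Δ₀ = -10728 cm⁻¹.
In a tetrahedral site the filling is e⁴ t₂⁴: CFSE(tet) = -0.8Δₜ = -0.8 × (4/9)(8940) = -3179 cm⁻¹.
OSPE = -10728 − (-3179) = -7549 cm⁻¹.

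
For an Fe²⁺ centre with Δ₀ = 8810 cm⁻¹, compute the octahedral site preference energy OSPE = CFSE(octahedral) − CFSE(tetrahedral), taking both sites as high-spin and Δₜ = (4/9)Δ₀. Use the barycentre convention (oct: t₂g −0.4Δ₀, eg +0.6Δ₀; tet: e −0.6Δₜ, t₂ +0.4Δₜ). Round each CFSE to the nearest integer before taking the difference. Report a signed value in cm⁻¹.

Fe is in group 8, so Fe²⁺ is d⁶ (8 − 2 = 6).
In an octahedral site d⁶ (HS) is t2g^4 e_g^2, giving CFSE(oct) = -0.4Δ₀ = -3524 cm⁻¹.
Tetrahedral: e^3 t2^3, CFSE = 3(−0.6) + 3(+0.4) = -0.6Δₜ = -0.6 × (4/9) × 8810 = -2349 cm⁻¹.
OSPE = -3524 − (-2349) = -1175 cm⁻¹.

-1175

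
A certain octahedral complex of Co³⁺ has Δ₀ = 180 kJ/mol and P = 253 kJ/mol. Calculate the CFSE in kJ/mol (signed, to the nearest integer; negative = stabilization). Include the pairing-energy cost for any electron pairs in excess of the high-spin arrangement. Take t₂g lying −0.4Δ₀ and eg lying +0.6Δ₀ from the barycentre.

-72

Group 9 minus oxidation state +3 gives a d⁶ configuration for Co³⁺.
With Δ₀ < P the complex is high-spin.
Filling d⁶ accordingly: t₂g⁴ eg².
Orbital CFSE = -0.4Δ₀ = -0.4 × 180 = -72 kJ/mol.
High-spin has no excess pairs, so no pairing correction applies.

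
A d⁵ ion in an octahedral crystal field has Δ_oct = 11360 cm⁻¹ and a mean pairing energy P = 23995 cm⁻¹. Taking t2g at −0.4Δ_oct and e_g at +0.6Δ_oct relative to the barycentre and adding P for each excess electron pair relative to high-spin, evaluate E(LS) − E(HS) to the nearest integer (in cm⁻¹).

In the high-spin limit (t2g^3 e_g^2) the orbital term is 0.0Δ_oct = 0 cm⁻¹, with no excess pairing.
Low-spin t2g^5 e_g^0 gives -2.0Δ_oct = -22720 cm⁻¹, but forming 2 extra pairs costs 2P = 47990 cm⁻¹, so E(LS) = -22720 + 47990 = 25270 cm⁻¹.
E(LS) − E(HS) = 25270 − (0) = 25270 cm⁻¹.

25270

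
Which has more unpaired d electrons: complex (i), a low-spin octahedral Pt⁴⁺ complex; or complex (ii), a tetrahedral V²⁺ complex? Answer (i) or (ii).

(i): Group 10 minus oxidation state +4 gives a d⁶ configuration for Pt⁴⁺; t2g^6 e_g^0 → 0 unpaired.
(ii): V is in group 5, so V²⁺ is d³ (5 − 2 = 3); With tetrahedral geometry the complex is necessarily high-spin; e² t₂¹ → 3 unpaired.
So (ii) has more unpaired electrons.

(ii)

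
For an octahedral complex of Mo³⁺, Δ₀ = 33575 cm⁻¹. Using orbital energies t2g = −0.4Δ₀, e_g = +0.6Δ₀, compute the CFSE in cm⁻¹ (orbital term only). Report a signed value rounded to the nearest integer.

Group 6 minus oxidation state +3 gives a d³ configuration for Mo³⁺.
For octahedral d³ the high- and low-spin configurations coincide.
Configuration: t2g^3 e_g^0.
CFSE(orbital) = 3×(-0.4Δ₀) + 0×(0.6Δ₀) = -1.2Δ₀; with Δ₀ = 33575 cm⁻¹ that is -40290 cm⁻¹.

-40290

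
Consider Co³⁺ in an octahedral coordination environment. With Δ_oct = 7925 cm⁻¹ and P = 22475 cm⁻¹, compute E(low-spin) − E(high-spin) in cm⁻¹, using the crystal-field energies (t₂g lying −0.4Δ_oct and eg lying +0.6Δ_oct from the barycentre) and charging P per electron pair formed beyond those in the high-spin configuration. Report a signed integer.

Co³⁺: group 9, so d-count = 9 − 3 = 6.
High-spin: t₂g⁴ eg², CFSE = -0.4Δ_oct = -3170 cm⁻¹.
For low-spin the configuration is t₂g⁶ eg⁰: orbital energy -2.4 × 7925 = -19020 cm⁻¹, and 2 additional pairs relative to high-spin add 44950 cm⁻¹, giving 25930 cm⁻¹.
The difference is 25930 − (-3170) = 29100 cm⁻¹, so high-spin lies lower.

29100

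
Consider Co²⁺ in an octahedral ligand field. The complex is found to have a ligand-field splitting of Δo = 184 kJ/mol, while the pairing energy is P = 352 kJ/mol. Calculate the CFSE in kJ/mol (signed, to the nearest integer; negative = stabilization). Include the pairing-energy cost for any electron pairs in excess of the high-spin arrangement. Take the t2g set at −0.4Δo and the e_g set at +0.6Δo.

Co²⁺: group 9, so d-count = 9 − 2 = 7.
Δo < P, so pairing is avoided: the ground state is high-spin.
Configuration: t2g^5 e_g^2.
Orbital CFSE = -0.8Δo = -0.8 × 184 = -147 kJ/mol.
High-spin has no excess pairs, so no pairing correction applies.

-147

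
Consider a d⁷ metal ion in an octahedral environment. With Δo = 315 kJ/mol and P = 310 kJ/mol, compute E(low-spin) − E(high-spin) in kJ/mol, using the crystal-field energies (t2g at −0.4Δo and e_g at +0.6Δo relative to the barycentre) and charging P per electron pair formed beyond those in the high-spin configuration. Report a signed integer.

-5

High-spin: t2g^5 e_g^2, CFSE = -0.8Δo = -252 kJ/mol.
For low-spin the configuration is t2g^6 e_g^1: orbital energy -1.8 × 315 = -567 kJ/mol, and 1 additional pair relative to high-spin adds 310 kJ/mol, giving -257 kJ/mol.
E(LS) − E(HS) = -257 − (-252) = -5 kJ/mol.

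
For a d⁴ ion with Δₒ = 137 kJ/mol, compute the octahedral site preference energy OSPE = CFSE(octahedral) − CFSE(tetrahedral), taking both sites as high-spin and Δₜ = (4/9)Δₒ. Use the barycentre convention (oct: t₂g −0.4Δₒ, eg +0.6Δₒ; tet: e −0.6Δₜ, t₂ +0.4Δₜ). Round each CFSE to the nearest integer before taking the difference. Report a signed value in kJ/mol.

In an octahedral site d⁴ (HS) is t2g^3 e_g^1, giving CFSE(oct) = -0.6Δₒ = -82 kJ/mol.
In a tetrahedral site the filling is e^2 t2^2: CFSE(tet) = -0.4Δₜ = -0.4 × (4/9)(137) = -24 kJ/mol.
OSPE = -82 − (-24) = -58 kJ/mol.

-58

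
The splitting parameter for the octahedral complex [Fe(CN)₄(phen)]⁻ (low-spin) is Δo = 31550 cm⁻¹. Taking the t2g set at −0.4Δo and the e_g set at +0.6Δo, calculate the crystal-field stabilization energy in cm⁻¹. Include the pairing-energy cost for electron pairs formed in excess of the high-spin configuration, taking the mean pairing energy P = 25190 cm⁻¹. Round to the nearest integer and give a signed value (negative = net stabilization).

-12720

Ligand charges: 4×(-1) from CN⁻ and 1×(+0) from phen sum to -4; with overall charge -1, Fe is +3.
Fe³⁺: group 8, so d-count = 8 − 3 = 5.
Configuration: t2g^5 e_g^0.
Orbital CFSE = 5(-0.4) + 0(0.6) = -2.0Δo = -2.0 × 31550 = -63100 cm⁻¹.
Pairing penalty: 2 pairs vs 0 in the high-spin reference → 2 extra × P = 50380 cm⁻¹.
Combining: -63100 + 50380 = -12720 cm⁻¹.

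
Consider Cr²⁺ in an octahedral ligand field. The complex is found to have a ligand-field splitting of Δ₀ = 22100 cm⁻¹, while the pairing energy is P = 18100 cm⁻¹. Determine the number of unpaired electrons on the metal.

Group 6 minus oxidation state +2 gives a d⁴ configuration for Cr²⁺.
Here Δ₀ > P (22100 > 18100), so the low-spin state is favoured.
Filling d⁴ accordingly: t₂g⁴ eg⁰.
Unpaired electrons: 2.

2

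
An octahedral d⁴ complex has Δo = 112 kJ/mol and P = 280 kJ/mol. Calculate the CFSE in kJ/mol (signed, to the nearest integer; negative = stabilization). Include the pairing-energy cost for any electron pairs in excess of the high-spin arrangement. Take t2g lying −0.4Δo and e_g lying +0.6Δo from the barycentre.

-67

Δo < P, so pairing is avoided: the ground state is high-spin.
Configuration: t2g^3 e_g^1.
Orbital CFSE = -0.6Δo = -0.6 × 112 = -67 kJ/mol.
High-spin has no excess pairs, so no pairing correction applies.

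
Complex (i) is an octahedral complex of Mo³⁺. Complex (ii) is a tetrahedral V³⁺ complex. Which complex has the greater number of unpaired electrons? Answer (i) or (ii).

(i): Mo³⁺: group 6, so d-count = 6 − 3 = 3; For octahedral d³ the high- and low-spin configurations coincide; t₂g³ eg⁰ → 3 unpaired.
(ii): V sits in group 5; removing 3 electrons leaves V³⁺ with 5 − 3 = 2 d electrons; With tetrahedral geometry the complex is necessarily high-spin; e² t₂⁰ → 2 unpaired.
So (i) has more unpaired electrons.

(i)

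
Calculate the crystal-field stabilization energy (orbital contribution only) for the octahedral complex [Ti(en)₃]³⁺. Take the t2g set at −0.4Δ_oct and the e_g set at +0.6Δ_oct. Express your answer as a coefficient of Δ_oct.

-0.4 Δ_oct

en is neutral, so the +3 overall charge sits on Ti: oxidation state +3.
Ti³⁺: group 4, so d-count = 4 − 3 = 1.
Configuration: t2g^1 e_g^0.
CFSE = 1(-0.4Δ_oct) + 0(0.6Δ_oct) = -0.4Δ_oct + 0.0Δ_oct = -0.4Δ_oct.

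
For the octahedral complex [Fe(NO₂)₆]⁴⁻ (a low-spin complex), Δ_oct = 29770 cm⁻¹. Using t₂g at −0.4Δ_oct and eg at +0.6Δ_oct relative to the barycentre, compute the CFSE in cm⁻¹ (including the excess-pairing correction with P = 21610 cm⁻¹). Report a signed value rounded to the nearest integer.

-28228

Each NO₂⁻ contributes -1; 6 × (-1) = -6. With overall charge -4, Fe is in the +2 oxidation state.
Fe²⁺: group 8, so d-count = 8 − 2 = 6.
The d⁶ electrons fill as t₂g⁶ eg⁰.
Orbital CFSE = 6(-0.4) + 0(0.6) = -2.4Δ_oct = -2.4 × 29770 = -71448 cm⁻¹.
Pairing penalty: 3 pairs vs 1 in the high-spin reference → 2 extra × P = 43220 cm⁻¹.
Overall CFSE = -71448 + 43220 = -28228 cm⁻¹.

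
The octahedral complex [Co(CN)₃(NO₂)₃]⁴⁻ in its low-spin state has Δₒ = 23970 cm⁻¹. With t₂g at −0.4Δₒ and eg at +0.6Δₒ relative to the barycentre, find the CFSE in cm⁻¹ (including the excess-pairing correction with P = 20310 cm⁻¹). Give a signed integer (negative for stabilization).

-22836

Ligand charges: 3×(-1) from CN⁻ and 3×(-1) from NO₂⁻ sum to -6; with overall charge -4, Co is +2.
Group 9 minus oxidation state +2 gives a d⁷ configuration for Co²⁺.
Configuration: t₂g⁶ eg¹.
Orbital CFSE = 6(-0.4) + 1(0.6) = -1.8Δₒ = -1.8 × 23970 = -43146 cm⁻¹.
High-spin d⁷ would be t₂g⁵ eg² with 2 pairs; low-spin has 3, so 1 excess pair costs +1P = +20310 cm⁻¹.
Combining: -43146 + 20310 = -22836 cm⁻¹.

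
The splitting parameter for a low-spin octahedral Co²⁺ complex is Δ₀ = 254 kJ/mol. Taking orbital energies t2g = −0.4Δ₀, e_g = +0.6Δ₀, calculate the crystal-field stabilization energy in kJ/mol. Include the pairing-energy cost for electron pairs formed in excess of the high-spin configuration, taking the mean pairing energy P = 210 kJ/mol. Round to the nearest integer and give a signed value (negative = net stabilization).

-247

Co²⁺: group 9, so d-count = 9 − 2 = 7.
Configuration: t2g^6 e_g^1.
Orbital CFSE = 6(-0.4) + 1(0.6) = -1.8Δ₀ = -1.8 × 254 = -457 kJ/mol.
Relative to high-spin t2g^5 e_g^2 (2 paired), the low-spin configuration has 1 additional pair, contributing +1 × 210 = +210 kJ/mol.
Combining: -457 + 210 = -247 kJ/mol.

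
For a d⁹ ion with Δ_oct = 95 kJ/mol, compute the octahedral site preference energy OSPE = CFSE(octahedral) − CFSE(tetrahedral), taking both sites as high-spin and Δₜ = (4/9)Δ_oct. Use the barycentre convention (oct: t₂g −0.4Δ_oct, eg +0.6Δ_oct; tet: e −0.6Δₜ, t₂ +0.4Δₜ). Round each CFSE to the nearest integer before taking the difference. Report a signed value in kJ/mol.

Octahedral high-spin t₂g⁶ eg³: CFSE = -0.6 × 95 = -57 kJ/mol.
Tetrahedral: e⁴ t₂⁵, CFSE = 4(−0.6) + 5(+0.4) = -0.4Δₜ = -0.4 × (4/9) × 95 = -17 kJ/mol.
Subtracting, OSPE = -57 − (-17) = -40 kJ/mol.

-40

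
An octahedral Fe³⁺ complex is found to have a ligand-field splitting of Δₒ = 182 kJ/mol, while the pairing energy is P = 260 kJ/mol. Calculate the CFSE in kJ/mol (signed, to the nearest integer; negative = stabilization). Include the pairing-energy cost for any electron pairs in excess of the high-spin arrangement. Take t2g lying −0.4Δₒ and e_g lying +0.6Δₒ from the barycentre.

0

Group 8 minus oxidation state +3 gives a d⁵ configuration for Fe³⁺.
Δₒ < P, so pairing is avoided: the ground state is high-spin.
Filling d⁵ accordingly: t2g^3 e_g^2.
Orbital CFSE = 0.0Δₒ = 0.0 × 182 = 0 kJ/mol.
High-spin has no excess pairs, so no pairing correction applies.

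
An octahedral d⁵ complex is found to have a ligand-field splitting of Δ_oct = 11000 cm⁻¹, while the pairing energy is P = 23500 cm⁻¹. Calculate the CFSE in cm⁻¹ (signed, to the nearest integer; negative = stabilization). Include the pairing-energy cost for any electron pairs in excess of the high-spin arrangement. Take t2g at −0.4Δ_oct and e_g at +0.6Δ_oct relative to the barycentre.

Δ_oct < P, so pairing is avoided: the ground state is high-spin.
Filling d⁵ accordingly: t2g^3 e_g^2.
Orbital CFSE = 0.0Δ_oct = 0.0 × 11000 = 0 cm⁻¹.
High-spin has no excess pairs, so no pairing correction applies.

0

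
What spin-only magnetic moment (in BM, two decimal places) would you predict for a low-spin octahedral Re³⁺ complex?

2.83 BM

Re sits in group 7; removing 3 electrons leaves Re³⁺ with 7 − 3 = 4 d electrons.
Configuration: t2g^4 e_g^0 → 2 unpaired electrons.
μ(spin-only) = √[2(2+2)] = √8 ≈ 2.83 BM.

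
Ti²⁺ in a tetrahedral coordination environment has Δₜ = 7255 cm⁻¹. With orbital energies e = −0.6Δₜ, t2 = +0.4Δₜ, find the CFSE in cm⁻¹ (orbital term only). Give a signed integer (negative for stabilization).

-8706

Ti²⁺: group 4, so d-count = 4 − 2 = 2.
With tetrahedral geometry the complex is necessarily high-spin.
Electron filling gives e^2 t2^0.
CFSE(orbital) = 2×(-0.6Δₜ) + 0×(0.4Δₜ) = -1.2Δₜ; with Δₜ = 7255 cm⁻¹ that is -8706 cm⁻¹.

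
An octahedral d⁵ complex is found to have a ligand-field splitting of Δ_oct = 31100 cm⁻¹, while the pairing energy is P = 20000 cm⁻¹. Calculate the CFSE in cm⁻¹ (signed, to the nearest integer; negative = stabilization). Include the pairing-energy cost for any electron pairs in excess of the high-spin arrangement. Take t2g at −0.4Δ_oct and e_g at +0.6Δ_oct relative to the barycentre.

Since Δ_oct = 31100 cm⁻¹ > P = 20000 cm⁻¹, the complex adopts the low-spin configuration.
Configuration: t2g^5 e_g^0.
Orbital CFSE = -2.0Δ_oct = -2.0 × 31100 = -62200 cm⁻¹.
Excess pairs vs high-spin: 2 − 0 = 2; pairing cost = +40000 cm⁻¹.
Net CFSE = -62200 + 40000 = -22200 cm⁻¹.

-22200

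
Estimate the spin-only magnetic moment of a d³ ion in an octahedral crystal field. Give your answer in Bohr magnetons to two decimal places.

3.87 Bohr magnetons

For octahedral d³ the high- and low-spin configurations coincide.
Configuration: t₂g³ eg⁰ → 3 unpaired electrons.
μ(spin-only) = √[3(3+2)] = √15 ≈ 3.87 Bohr magnetons.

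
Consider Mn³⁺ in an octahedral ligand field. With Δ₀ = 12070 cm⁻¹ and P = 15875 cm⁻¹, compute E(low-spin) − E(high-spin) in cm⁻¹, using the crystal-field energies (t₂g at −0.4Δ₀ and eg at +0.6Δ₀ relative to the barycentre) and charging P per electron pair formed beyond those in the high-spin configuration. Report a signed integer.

3805

Mn sits in group 7; removing 3 electrons leaves Mn³⁺ with 7 − 3 = 4 d electrons.
High-spin d⁴ fills as t₂g³ eg¹ with CFSE 3(−0.4) + 1(+0.6) = -0.6Δ₀ = -7242 cm⁻¹.
For low-spin the configuration is t₂g⁴ eg⁰: orbital energy -1.6 × 12070 = -19312 cm⁻¹, and 1 additional pair relative to high-spin adds 15875 cm⁻¹, giving -3437 cm⁻¹.
E(LS) − E(HS) = -3437 − (-7242) = 3805 cm⁻¹.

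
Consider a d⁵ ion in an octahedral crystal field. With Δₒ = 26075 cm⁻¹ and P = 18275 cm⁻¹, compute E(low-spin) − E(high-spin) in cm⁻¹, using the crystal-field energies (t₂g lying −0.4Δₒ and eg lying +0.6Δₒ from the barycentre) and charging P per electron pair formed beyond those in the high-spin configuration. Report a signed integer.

In the high-spin limit (t₂g³ eg²) the orbital term is 0.0Δₒ = 0 cm⁻¹, with no excess pairing.
Low-spin t₂g⁵ eg⁰ gives -2.0Δₒ = -52150 cm⁻¹, but forming 2 extra pairs costs 2P = 36550 cm⁻¹, so E(LS) = -52150 + 36550 = -15600 cm⁻¹.
E(LS) − E(HS) = -15600 − (0) = -15600 cm⁻¹.

-15600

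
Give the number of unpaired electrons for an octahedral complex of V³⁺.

2

V is in group 5, so V³⁺ is d² (5 − 3 = 2).
Configuration: t2g^2 e_g^0, giving 2 unpaired electrons.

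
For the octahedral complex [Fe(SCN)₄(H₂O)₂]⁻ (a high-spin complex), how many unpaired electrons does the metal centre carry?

5

Ligand charges: 4×(-1) from SCN⁻ and 2×(+0) from H₂O sum to -4; with overall charge -1, Fe is +3.
Fe sits in group 8; removing 3 electrons leaves Fe³⁺ with 8 − 3 = 5 d electrons.
Configuration: t₂g³ eg², giving 5 unpaired electrons.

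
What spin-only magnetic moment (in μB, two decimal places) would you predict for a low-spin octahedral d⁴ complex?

2.83 μB

Configuration: t₂g⁴ eg⁰ → 2 unpaired electrons.
μ(spin-only) = √[2(2+2)] = √8 ≈ 2.83 μB.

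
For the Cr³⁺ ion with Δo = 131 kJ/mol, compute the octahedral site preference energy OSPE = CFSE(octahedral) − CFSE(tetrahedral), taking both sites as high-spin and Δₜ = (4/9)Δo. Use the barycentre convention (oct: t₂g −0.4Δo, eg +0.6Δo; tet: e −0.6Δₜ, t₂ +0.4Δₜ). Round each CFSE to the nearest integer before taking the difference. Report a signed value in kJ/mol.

-110

Group 6 minus oxidation state +3 gives a d³ configuration for Cr³⁺.
In an octahedral site d³ (HS) is t₂g³ eg⁰, giving CFSE(oct) = -1.2Δo = -157 kJ/mol.
Tetrahedral: e² t₂¹, CFSE = 2(−0.6) + 1(+0.4) = -0.8Δₜ = -0.8 × (4/9) × 131 = -47 kJ/mol.
OSPE = -157 − (-47) = -110 kJ/mol.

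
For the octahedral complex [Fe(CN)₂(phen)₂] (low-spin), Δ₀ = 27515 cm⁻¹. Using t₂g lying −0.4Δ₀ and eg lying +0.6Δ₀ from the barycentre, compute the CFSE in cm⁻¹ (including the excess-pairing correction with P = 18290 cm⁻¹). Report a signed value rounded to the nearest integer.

Ligand charges: 2×(-1) from CN⁻ and 2×(+0) from phen sum to -2; with overall charge +0, Fe is +2.
Fe²⁺: group 8, so d-count = 8 − 2 = 6.
Configuration: t₂g⁶ eg⁰.
The orbital stabilization is -2.4Δ₀ = -2.4 × 27515 = -66036 cm⁻¹.
High-spin d⁶ would be t₂g⁴ eg² with 1 pair; low-spin has 3, so 2 excess pairs cost +2P = +36580 cm⁻¹.
Net CFSE = -66036 + 36580 = -29456 cm⁻¹.

-29456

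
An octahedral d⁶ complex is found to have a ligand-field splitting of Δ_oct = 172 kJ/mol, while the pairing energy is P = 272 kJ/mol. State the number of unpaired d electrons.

Here Δ_oct < P (172 < 272), so the high-spin state is favoured.
That gives t2g^4 e_g^2.
Unpaired electrons: 4.

4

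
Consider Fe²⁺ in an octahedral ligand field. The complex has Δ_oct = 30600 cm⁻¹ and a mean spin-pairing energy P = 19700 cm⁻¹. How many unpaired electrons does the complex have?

0

Fe is in group 8, so Fe²⁺ is d⁶ (8 − 2 = 6).
Δ_oct > P, so pairing is preferred: the ground state is low-spin.
Configuration: t₂g⁶ eg⁰.
Unpaired electrons: 0.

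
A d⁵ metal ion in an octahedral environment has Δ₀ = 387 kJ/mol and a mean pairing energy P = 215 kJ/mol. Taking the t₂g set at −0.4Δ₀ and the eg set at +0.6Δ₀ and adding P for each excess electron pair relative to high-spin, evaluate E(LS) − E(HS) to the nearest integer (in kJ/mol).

High-spin: t₂g³ eg², CFSE = 0.0Δ₀ = 0 kJ/mol.
Low-spin: t₂g⁵ eg⁰, orbital CFSE = -2.0Δ₀ = -774 kJ/mol; plus 2 excess pairs × P = +430 kJ/mol; total -344 kJ/mol.
E(LS) − E(HS) = -344 − (0) = -344 kJ/mol.

-344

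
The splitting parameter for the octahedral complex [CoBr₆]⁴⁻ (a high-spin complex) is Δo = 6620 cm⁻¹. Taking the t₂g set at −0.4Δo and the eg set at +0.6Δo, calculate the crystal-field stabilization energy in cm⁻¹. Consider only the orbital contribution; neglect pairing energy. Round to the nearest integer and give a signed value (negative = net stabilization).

-5296

Each Br⁻ contributes -1; 6 × (-1) = -6. With overall charge -4, Co is in the +2 oxidation state.
Co sits in group 9; removing 2 electrons leaves Co²⁺ with 9 − 2 = 7 d electrons.
The d⁷ electrons fill as t₂g⁵ eg².
Orbital CFSE = 5(-0.4) + 2(0.6) = -0.8Δo = -0.8 × 6620 = -5296 cm⁻¹.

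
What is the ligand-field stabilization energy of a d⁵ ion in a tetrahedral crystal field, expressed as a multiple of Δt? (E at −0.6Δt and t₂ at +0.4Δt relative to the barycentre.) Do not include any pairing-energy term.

0.0 Δt

Tetrahedral fields are weak (Δₜ ≈ 4/9 Δₒ), so electrons fill high-spin.
Configuration: e² t₂³.
CFSE = 2(-0.6Δt) + 3(0.4Δt) = -1.2Δt + 1.2Δt = 0.0Δt.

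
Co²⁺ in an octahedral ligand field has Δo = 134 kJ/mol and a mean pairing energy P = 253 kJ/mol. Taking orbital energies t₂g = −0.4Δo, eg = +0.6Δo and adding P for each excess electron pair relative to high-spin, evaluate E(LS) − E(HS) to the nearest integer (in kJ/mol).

119

Group 9 minus oxidation state +2 gives a d⁷ configuration for Co²⁺.
High-spin d⁷ fills as t₂g⁵ eg² with CFSE 5(−0.4) + 2(+0.6) = -0.8Δo = -107 kJ/mol.
Low-spin t₂g⁶ eg¹ gives -1.8Δo = -241 kJ/mol, but forming 1 extra pair costs 1P = 253 kJ/mol, so E(LS) = -241 + 253 = 12 kJ/mol.
Thus E(LS) − E(HS) = 119 kJ/mol.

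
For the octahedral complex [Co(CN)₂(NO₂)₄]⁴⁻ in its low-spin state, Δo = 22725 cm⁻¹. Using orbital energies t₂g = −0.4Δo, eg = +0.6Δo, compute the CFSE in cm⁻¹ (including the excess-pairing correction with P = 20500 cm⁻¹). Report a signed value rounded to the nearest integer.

-20405

Ligand charges: 2×(-1) from CN⁻ and 4×(-1) from NO₂⁻ sum to -6; with overall charge -4, Co is +2.
Co sits in group 9; removing 2 electrons leaves Co²⁺ with 9 − 2 = 7 d electrons.
The d⁷ electrons fill as t₂g⁶ eg¹.
The orbital stabilization is -1.8Δo = -1.8 × 22725 = -40905 cm⁻¹.
Pairing penalty: 3 pairs vs 2 in the high-spin reference → 1 extra × P = 20500 cm⁻¹.
Overall CFSE = -40905 + 20500 = -20405 cm⁻¹.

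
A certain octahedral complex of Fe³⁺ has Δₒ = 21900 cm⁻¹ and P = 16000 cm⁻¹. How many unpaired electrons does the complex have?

Fe³⁺: group 8, so d-count = 8 − 3 = 5.
Here Δₒ > P (21900 > 16000), so the low-spin state is favoured.
That gives t₂g⁵ eg⁰.
Unpaired electrons: 1.

1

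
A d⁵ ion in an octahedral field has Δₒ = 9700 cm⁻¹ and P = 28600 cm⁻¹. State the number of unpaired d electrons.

5

Since Δₒ = 9700 cm⁻¹ < P = 28600 cm⁻¹, the complex adopts the high-spin configuration.
That gives t2g^3 e_g^2.
Unpaired electrons: 5.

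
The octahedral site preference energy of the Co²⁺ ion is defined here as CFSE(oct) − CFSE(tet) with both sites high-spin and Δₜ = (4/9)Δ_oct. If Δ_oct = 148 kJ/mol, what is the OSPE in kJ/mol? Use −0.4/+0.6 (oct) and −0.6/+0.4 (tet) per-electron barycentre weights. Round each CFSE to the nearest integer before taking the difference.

Co sits in group 9; removing 2 electrons leaves Co²⁺ with 9 − 2 = 7 d electrons.
Octahedral (high-spin): t2g^5 e_g^2, CFSE = 5(−0.4) + 2(+0.6) = -0.8Δ_oct = -0.8 × 148 = -118 kJ/mol.
In a tetrahedral site the filling is e^4 t2^3: CFSE(tet) = -1.2Δₜ = -1.2 × (4/9)(148) = -79 kJ/mol.
OSPE = -118 − (-79) = -39 kJ/mol.

-39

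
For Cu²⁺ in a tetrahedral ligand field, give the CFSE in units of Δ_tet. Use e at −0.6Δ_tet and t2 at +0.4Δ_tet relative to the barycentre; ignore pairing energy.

Cu sits in group 11; removing 2 electrons leaves Cu²⁺ with 11 − 2 = 9 d electrons.
Tetrahedral splitting is small, so the complex is high-spin.
Configuration: e^4 t2^5.
CFSE = 4(-0.6Δ_tet) + 5(0.4Δ_tet) = -2.4Δ_tet + 2.0Δ_tet = -0.4Δ_tet.

-0.4 Δ_tet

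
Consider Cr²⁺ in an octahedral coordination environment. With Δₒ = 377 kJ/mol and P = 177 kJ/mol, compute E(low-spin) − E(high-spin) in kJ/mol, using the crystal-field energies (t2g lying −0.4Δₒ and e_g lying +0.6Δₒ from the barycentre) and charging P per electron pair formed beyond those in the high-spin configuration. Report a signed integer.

-200

Cr²⁺: group 6, so d-count = 6 − 2 = 4.
High-spin d⁴ fills as t2g^3 e_g^1 with CFSE 3(−0.4) + 1(+0.6) = -0.6Δₒ = -226 kJ/mol.
Low-spin t2g^4 e_g^0 gives -1.6Δₒ = -603 kJ/mol, but forming 1 extra pair costs 1P = 177 kJ/mol, so E(LS) = -603 + 177 = -426 kJ/mol.
The difference is -426 − (-226) = -200 kJ/mol, so low-spin lies lower.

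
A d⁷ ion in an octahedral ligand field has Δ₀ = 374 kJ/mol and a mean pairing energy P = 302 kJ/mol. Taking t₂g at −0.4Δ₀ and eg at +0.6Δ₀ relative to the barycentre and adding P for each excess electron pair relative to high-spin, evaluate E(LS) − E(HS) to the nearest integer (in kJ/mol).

-72

High-spin d⁷ fills as t₂g⁵ eg² with CFSE 5(−0.4) + 2(+0.6) = -0.8Δ₀ = -299 kJ/mol.
For low-spin the configuration is t₂g⁶ eg¹: orbital energy -1.8 × 374 = -673 kJ/mol, and 1 additional pair relative to high-spin adds 302 kJ/mol, giving -371 kJ/mol.
E(LS) − E(HS) = -371 − (-299) = -72 kJ/mol.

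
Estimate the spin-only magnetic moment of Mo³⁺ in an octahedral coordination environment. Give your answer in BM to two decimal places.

3.87 BM

Mo is in group 6, so Mo³⁺ is d³ (6 − 3 = 3).
Configuration: t₂g³ eg⁰ → 3 unpaired electrons.
μ(spin-only) = √[3(3+2)] = √15 ≈ 3.87 BM.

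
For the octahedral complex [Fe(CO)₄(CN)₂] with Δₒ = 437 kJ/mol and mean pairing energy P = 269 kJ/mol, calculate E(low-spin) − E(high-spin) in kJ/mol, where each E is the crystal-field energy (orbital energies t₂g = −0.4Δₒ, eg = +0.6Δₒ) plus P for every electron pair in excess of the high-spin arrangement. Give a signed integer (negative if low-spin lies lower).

Ligand charges: 4×(+0) from CO and 2×(-1) from CN⁻ sum to -2; with overall charge +0, Fe is +2.
Fe²⁺: group 8, so d-count = 8 − 2 = 6.
In the high-spin limit (t₂g⁴ eg²) the orbital term is -0.4Δₒ = -175 kJ/mol, with no excess pairing.
For low-spin the configuration is t₂g⁶ eg⁰: orbital energy -2.4 × 437 = -1049 kJ/mol, and 2 additional pairs relative to high-spin add 538 kJ/mol, giving -511 kJ/mol.
Thus E(LS) − E(HS) = -336 kJ/mol.

-336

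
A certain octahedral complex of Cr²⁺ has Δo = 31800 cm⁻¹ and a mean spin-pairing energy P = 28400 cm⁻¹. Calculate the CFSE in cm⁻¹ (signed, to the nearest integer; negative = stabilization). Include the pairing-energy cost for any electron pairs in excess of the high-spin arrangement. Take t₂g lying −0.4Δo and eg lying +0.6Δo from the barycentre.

Cr²⁺: group 6, so d-count = 6 − 2 = 4.
With Δo > P the complex is low-spin.
Configuration: t₂g⁴ eg⁰.
Orbital CFSE = -1.6Δo = -1.6 × 31800 = -50880 cm⁻¹.
Excess pairs vs high-spin: 1 − 0 = 1; pairing cost = +28400 cm⁻¹.
Net CFSE = -50880 + 28400 = -22480 cm⁻¹.

-22480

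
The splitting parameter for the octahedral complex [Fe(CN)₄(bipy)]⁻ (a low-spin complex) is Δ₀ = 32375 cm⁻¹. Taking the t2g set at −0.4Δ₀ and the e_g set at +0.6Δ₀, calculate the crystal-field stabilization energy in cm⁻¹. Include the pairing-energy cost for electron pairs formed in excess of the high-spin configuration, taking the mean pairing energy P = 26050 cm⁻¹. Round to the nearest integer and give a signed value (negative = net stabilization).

Ligand charges: 4×(-1) from CN⁻ and 1×(+0) from bipy sum to -4; with overall charge -1, Fe is +3.
Fe³⁺: group 8, so d-count = 8 − 3 = 5.
Configuration: t2g^5 e_g^0.
CFSE(orbital) = 5×(-0.4Δ₀) + 0×(0.6Δ₀) = -2.0Δ₀; with Δ₀ = 32375 cm⁻¹ that is -64750 cm⁻¹.
Pairing penalty: 2 pairs vs 0 in the high-spin reference → 2 extra × P = 52100 cm⁻¹.
Combining: -64750 + 52100 = -12650 cm⁻¹.

-12650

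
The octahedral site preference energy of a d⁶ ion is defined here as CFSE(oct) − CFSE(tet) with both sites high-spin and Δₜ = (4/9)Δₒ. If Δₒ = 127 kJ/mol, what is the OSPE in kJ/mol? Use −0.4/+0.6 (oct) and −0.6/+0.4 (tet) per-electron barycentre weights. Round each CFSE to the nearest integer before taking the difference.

-17

In an octahedral site d⁶ (HS) is t₂g⁴ eg², giving CFSE(oct) = -0.4Δₒ = -51 kJ/mol.
In a tetrahedral site the filling is e³ t₂³: CFSE(tet) = -0.6Δₜ = -0.6 × (4/9)(127) = -34 kJ/mol.
OSPE = -51 − (-34) = -17 kJ/mol.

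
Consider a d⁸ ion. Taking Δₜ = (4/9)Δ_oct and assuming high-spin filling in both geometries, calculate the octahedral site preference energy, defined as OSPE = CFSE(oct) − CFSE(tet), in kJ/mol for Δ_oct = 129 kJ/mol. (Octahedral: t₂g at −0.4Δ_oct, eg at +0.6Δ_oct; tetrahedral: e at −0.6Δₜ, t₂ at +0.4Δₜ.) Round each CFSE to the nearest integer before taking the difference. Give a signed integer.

-109

In an octahedral site d⁸ (HS) is t₂g⁶ eg², giving CFSE(oct) = -1.2Δ_oct = -155 kJ/mol.
In a tetrahedral site the filling is e⁴ t₂⁴: CFSE(tet) = -0.8Δₜ = -0.8 × (4/9)(129) = -46 kJ/mol.
OSPE = CFSE(oct) − CFSE(tet) = -155 − (-46) = -109 kJ/mol.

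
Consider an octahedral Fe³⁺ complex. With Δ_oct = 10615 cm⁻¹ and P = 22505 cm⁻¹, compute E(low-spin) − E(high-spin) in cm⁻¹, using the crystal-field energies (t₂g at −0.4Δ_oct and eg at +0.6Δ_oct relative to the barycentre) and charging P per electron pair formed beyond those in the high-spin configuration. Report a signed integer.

Fe³⁺: group 8, so d-count = 8 − 3 = 5.
High-spin d⁵ fills as t₂g³ eg² with CFSE 3(−0.4) + 2(+0.6) = 0.0Δ_oct = 0 cm⁻¹.
For low-spin the configuration is t₂g⁵ eg⁰: orbital energy -2.0 × 10615 = -21230 cm⁻¹, and 2 additional pairs relative to high-spin add 45010 cm⁻¹, giving 23780 cm⁻¹.
Thus E(LS) − E(HS) = 23780 cm⁻¹.

23780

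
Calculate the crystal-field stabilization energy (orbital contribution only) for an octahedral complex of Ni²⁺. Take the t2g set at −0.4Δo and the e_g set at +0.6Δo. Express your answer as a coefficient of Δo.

-1.2 Δo

Ni²⁺: group 10, so d-count = 10 − 2 = 8.
Configuration: t2g^6 e_g^2.
CFSE = 6(-0.4Δo) + 2(0.6Δo) = -2.4Δo + 1.2Δo = -1.2Δo.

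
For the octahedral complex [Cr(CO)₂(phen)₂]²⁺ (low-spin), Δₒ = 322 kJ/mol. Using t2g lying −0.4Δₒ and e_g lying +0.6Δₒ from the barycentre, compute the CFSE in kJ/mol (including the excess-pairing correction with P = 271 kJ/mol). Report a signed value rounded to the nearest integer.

Ligand charges: 2×(+0) from CO and 2×(+0) from phen sum to +0; with overall charge +2, Cr is +2.
Cr sits in group 6; removing 2 electrons leaves Cr²⁺ with 6 − 2 = 4 d electrons.
Configuration: t2g^4 e_g^0.
Orbital CFSE = 4(-0.4) + 0(0.6) = -1.6Δₒ = -1.6 × 322 = -515 kJ/mol.
Relative to high-spin t2g^3 e_g^1 (0 paired), the low-spin configuration has 1 additional pair, contributing +1 × 271 = +271 kJ/mol.
Combining: -515 + 271 = -244 kJ/mol.

-244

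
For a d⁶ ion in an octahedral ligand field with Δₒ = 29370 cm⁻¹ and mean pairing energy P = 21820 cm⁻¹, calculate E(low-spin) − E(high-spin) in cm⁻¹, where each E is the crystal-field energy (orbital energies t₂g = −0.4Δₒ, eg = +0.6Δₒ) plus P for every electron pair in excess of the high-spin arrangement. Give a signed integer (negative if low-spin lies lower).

-15100

High-spin: t₂g⁴ eg², CFSE = -0.4Δₒ = -11748 cm⁻¹.
For low-spin the configuration is t₂g⁶ eg⁰: orbital energy -2.4 × 29370 = -70488 cm⁻¹, and 2 additional pairs relative to high-spin add 43640 cm⁻¹, giving -26848 cm⁻¹.
Thus E(LS) − E(HS) = -15100 cm⁻¹.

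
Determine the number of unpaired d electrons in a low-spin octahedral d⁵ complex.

Configuration: t₂g⁵ eg⁰, giving 1 unpaired electron.

1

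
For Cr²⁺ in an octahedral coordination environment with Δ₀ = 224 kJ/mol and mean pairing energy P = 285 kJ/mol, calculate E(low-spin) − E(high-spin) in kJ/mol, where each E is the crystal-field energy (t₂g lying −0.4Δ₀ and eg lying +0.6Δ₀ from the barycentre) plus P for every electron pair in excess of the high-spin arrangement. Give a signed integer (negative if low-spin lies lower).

61

Cr is in group 6, so Cr²⁺ is d⁴ (6 − 2 = 4).
High-spin: t₂g³ eg¹, CFSE = -0.6Δ₀ = -134 kJ/mol.
For low-spin the configuration is t₂g⁴ eg⁰: orbital energy -1.6 × 224 = -358 kJ/mol, and 1 additional pair relative to high-spin adds 285 kJ/mol, giving -73 kJ/mol.
Thus E(LS) − E(HS) = 61 kJ/mol.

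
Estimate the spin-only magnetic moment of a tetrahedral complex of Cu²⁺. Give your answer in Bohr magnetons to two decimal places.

1.73 Bohr magnetons

Cu sits in group 11; removing 2 electrons leaves Cu²⁺ with 11 − 2 = 9 d electrons.
Tetrahedral splitting is small, so the complex is high-spin.
Configuration: e^4 t2^5 → 1 unpaired electron.
μ(spin-only) = √[1(1+2)] = √3 ≈ 1.73 Bohr magnetons.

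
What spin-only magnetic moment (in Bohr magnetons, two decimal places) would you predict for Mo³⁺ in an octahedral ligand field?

Mo is in group 6, so Mo³⁺ is d³ (6 − 3 = 3).
Configuration: t₂g³ eg⁰ → 3 unpaired electrons.
μ(spin-only) = √[3(3+2)] = √15 ≈ 3.87 Bohr magnetons.

3.87 Bohr magnetons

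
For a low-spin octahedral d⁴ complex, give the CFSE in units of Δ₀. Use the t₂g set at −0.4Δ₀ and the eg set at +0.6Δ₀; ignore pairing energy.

Configuration: t₂g⁴ eg⁰.
CFSE = 4(-0.4Δ₀) + 0(0.6Δ₀) = -1.6Δ₀ + 0.0Δ₀ = -1.6Δ₀.

-1.6 Δ₀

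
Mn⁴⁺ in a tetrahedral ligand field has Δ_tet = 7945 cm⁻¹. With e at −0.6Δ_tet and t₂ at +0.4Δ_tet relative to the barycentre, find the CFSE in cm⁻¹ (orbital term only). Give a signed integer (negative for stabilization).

-6356

Mn⁴⁺: group 7, so d-count = 7 − 4 = 3.
Tetrahedral fields are weak (Δₜ ≈ 4/9 Δₒ), so electrons fill high-spin.
Configuration: e² t₂¹.
Orbital CFSE = 2(-0.6) + 1(0.4) = -0.8Δ_tet = -0.8 × 7945 = -6356 cm⁻¹.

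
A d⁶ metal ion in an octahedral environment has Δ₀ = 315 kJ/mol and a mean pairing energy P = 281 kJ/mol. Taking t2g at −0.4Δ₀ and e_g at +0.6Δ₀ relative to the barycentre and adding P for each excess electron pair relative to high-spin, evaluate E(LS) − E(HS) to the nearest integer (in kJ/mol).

-68

High-spin d⁶ fills as t2g^4 e_g^2 with CFSE 4(−0.4) + 2(+0.6) = -0.4Δ₀ = -126 kJ/mol.
Low-spin t2g^6 e_g^0 gives -2.4Δ₀ = -756 kJ/mol, but forming 2 extra pairs costs 2P = 562 kJ/mol, so E(LS) = -756 + 562 = -194 kJ/mol.
Thus E(LS) − E(HS) = -68 kJ/mol.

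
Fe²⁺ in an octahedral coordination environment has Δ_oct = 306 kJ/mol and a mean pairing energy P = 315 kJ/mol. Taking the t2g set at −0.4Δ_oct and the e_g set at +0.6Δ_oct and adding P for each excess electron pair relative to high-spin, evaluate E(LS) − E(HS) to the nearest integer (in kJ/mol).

Fe²⁺: group 8, so d-count = 8 − 2 = 6.
High-spin: t2g^4 e_g^2, CFSE = -0.4Δ_oct = -122 kJ/mol.
For low-spin the configuration is t2g^6 e_g^0: orbital energy -2.4 × 306 = -734 kJ/mol, and 2 additional pairs relative to high-spin add 630 kJ/mol, giving -104 kJ/mol.
Thus E(LS) − E(HS) = 18 kJ/mol.

18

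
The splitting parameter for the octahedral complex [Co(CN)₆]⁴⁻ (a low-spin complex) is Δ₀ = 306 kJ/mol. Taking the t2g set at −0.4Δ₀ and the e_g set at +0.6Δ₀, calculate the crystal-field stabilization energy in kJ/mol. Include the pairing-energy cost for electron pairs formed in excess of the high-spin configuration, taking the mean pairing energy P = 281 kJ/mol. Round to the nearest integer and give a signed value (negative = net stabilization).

Each CN⁻ contributes -1; 6 × (-1) = -6. With overall charge -4, Co is in the +2 oxidation state.
Co sits in group 9; removing 2 electrons leaves Co²⁺ with 9 − 2 = 7 d electrons.
Electron filling gives t2g^6 e_g^1.
The orbital stabilization is -1.8Δ₀ = -1.8 × 306 = -551 kJ/mol.
Pairing penalty: 3 pairs vs 2 in the high-spin reference → 1 extra × P = 281 kJ/mol.
Overall CFSE = -551 + 281 = -270 kJ/mol.

-270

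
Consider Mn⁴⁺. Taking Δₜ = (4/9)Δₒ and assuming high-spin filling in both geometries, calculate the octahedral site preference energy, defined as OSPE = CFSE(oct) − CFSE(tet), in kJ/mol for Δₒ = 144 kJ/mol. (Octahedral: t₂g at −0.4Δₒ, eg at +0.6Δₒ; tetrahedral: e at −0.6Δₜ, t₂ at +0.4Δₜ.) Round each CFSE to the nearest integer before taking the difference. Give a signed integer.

-122

Group 7 minus oxidation state +4 gives a d³ configuration for Mn⁴⁺.
In an octahedral site d³ (HS) is t2g^3 e_g^0, giving CFSE(oct) = -1.2Δₒ = -173 kJ/mol.
In a tetrahedral site the filling is e^2 t2^1: CFSE(tet) = -0.8Δₜ = -0.8 × (4/9)(144) = -51 kJ/mol.
Subtracting, OSPE = -173 − (-51) = -122 kJ/mol.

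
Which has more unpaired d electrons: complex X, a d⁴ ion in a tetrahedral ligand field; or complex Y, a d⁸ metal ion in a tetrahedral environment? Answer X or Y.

X

X: With tetrahedral geometry the complex is necessarily high-spin; e² t₂² → 4 unpaired.
Y: Tetrahedral splitting is small, so the complex is high-spin; e⁴ t₂⁴ → 2 unpaired.
So X has more unpaired electrons.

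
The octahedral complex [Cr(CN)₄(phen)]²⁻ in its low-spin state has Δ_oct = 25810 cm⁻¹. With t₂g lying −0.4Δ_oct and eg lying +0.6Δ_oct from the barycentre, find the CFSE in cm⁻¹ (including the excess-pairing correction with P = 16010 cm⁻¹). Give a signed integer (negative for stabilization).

-25286

Ligand charges: 4×(-1) from CN⁻ and 1×(+0) from phen sum to -4; with overall charge -2, Cr is +2.
Group 6 minus oxidation state +2 gives a d⁴ configuration for Cr²⁺.
The d⁴ electrons fill as t₂g⁴ eg⁰.
Orbital CFSE = 4(-0.4) + 0(0.6) = -1.6Δ_oct = -1.6 × 25810 = -41296 cm⁻¹.
Relative to high-spin t₂g³ eg¹ (0 paired), the low-spin configuration has 1 additional pair, contributing +1 × 16010 = +16010 cm⁻¹.
Net CFSE = -41296 + 16010 = -25286 cm⁻¹.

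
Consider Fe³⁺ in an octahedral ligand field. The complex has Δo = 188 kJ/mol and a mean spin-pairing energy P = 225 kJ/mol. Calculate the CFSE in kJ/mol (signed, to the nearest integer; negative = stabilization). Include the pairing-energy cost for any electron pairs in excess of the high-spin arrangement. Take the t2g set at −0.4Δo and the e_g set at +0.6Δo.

Fe sits in group 8; removing 3 electrons leaves Fe³⁺ with 8 − 3 = 5 d electrons.
With Δo < P the complex is high-spin.
Configuration: t2g^3 e_g^2.
Orbital CFSE = 0.0Δo = 0.0 × 188 = 0 kJ/mol.
High-spin has no excess pairs, so no pairing correction applies.

0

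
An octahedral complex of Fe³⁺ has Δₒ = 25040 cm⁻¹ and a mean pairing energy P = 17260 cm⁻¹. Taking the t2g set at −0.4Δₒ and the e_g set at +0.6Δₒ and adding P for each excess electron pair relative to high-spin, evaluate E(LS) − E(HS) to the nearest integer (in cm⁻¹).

Fe sits in group 8; removing 3 electrons leaves Fe³⁺ with 8 − 3 = 5 d electrons.
In the high-spin limit (t2g^3 e_g^2) the orbital term is 0.0Δₒ = 0 cm⁻¹, with no excess pairing.
For low-spin the configuration is t2g^5 e_g^0: orbital energy -2.0 × 25040 = -50080 cm⁻¹, and 2 additional pairs relative to high-spin add 34520 cm⁻¹, giving -15560 cm⁻¹.
The difference is -15560 − (0) = -15560 cm⁻¹, so low-spin lies lower.

-15560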